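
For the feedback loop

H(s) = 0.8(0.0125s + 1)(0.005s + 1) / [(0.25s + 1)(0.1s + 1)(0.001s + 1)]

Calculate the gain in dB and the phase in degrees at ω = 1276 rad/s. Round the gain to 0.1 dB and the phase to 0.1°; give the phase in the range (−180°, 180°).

-58.1 dB, -63.8°

At ω = 1276 rad/s:
zero (1 + j1276·0.0125) = 1 + j15.95 → |·| ≈ 15.981, ∠ ≈ 86.41°
zero (1 + j1276·0.005) = 1 + j6.38 → |·| ≈ 6.4579, ∠ ≈ 81.09°
pole (1 + j1276·0.25) = 1 + j319 → |·| ≈ 319, ∠ ≈ 89.82°
pole (1 + j1276·0.1) = 1 + j127.6 → |·| ≈ 127.6, ∠ ≈ 89.55°
pole (1 + j1276·0.001) = 1 + j1.276 → |·| ≈ 1.6212, ∠ ≈ 51.91°
|H| = 0.8 · 15.981 · 6.4579 / (319 · 127.6 · 1.6212) ≈ 0.0012511
Gain = 20 log₁₀(0.0012511) ≈ -58.05 dB
∠H = (86.41° + 81.09°) − (89.82° + 89.55° + 51.91°) = -63.78°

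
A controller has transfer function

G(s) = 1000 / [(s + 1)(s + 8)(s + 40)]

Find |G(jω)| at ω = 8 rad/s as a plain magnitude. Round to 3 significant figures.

At s = jω = j8:
pole (s+1): 1 + j8 → |·| = √(1²+8²) = √65 ≈ 8.0623, ∠ = arctan(8/1) ≈ 82.87°
pole (s+8): 8 + j8 → |·| = √(8²+8²) = √128 ≈ 11.314, ∠ = arctan(8/8) ≈ 45.00°
pole (s+40): 40 + j8 → |·| = √(40²+8²) = √1664 ≈ 40.792, ∠ = arctan(8/40) ≈ 11.31°
|G| = 1000 / 3720.9 ≈ 0.26875

0.269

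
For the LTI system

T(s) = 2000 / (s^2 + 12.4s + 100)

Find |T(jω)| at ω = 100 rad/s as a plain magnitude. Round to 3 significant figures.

At s = jω = j100:
quadratic: (j100)² + 12.4·j100 + 100 = -9900 + j1240 → |·| ≈ 9977.4, ∠ ≈ 172.86°
|T| = 2000 / 9977.4 ≈ 0.20045

0.200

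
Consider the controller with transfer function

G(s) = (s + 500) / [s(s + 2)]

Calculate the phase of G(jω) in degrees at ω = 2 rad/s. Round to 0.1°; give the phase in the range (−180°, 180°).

-134.8°

At s = jω = j2:
zero (s+500): 500 + j2 → |·| = √(500²+2²) = √250004 ≈ 500, ∠ = arctan(2/500) ≈ 0.23°
pole (s+2): 2 + j2 → |·| = √(2²+2²) = √8 ≈ 2.8284, ∠ = arctan(2/2) ≈ 45.00°
pole at origin: |s| = 2, ∠ = 90.00° (in denominator)
∠G = 0.23° − 135.00° = -134.77°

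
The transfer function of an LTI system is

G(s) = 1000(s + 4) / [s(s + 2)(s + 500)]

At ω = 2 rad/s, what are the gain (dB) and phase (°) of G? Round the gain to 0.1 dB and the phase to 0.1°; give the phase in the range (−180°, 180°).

At s = jω = j2:
zero (s+4): 4 + j2 → |·| = √(4²+2²) = √20 ≈ 4.4721, ∠ = arctan(2/4) ≈ 26.57°
pole (s+2): 2 + j2 → |·| = √(2²+2²) = √8 ≈ 2.8284, ∠ = arctan(2/2) ≈ 45.00°
pole (s+500): 500 + j2 → |·| = √(500²+2²) = √250004 ≈ 500, ∠ = arctan(2/500) ≈ 0.23°
pole at origin: |s| = 2, ∠ = 90.00° (in denominator)
|G| = 1000 · 4.4721 / 2828.4 ≈ 1.5811
Gain = 20 log₁₀(1.5811) ≈ 3.98 dB
∠G = 26.57° − 135.23° = -108.66°

4.0 dB, -108.7°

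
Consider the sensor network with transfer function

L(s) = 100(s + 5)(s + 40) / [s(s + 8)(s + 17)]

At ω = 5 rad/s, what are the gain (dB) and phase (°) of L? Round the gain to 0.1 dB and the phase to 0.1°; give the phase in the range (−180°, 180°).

30.7 dB, -86.3°

At s = jω = j5:
zero (s+5): 5 + j5 → |·| = √(5²+5²) = √50 ≈ 7.0711, ∠ = arctan(5/5) ≈ 45.00°
zero (s+40): 40 + j5 → |·| = √(40²+5²) = √1625 ≈ 40.311, ∠ = arctan(5/40) ≈ 7.13°
pole (s+8): 8 + j5 → |·| = √(8²+5²) = √89 ≈ 9.434, ∠ = arctan(5/8) ≈ 32.01°
pole (s+17): 17 + j5 → |·| = √(17²+5²) = √314 ≈ 17.72, ∠ = arctan(5/17) ≈ 16.39°
pole at origin: |s| = 5, ∠ = 90.00° (in denominator)
|L| = 100 · 285.04 / 835.85 ≈ 34.102
Gain = 20 log₁₀(34.102) ≈ 30.66 dB
∠L = 52.13° − 138.40° = -86.27°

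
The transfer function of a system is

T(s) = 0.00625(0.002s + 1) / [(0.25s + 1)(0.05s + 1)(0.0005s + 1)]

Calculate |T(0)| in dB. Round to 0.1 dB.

-44.1 dB

T(0) = 0.00625 · 1 / 1 = 0.00625
20 log₁₀(0.00625) ≈ -44.08 dB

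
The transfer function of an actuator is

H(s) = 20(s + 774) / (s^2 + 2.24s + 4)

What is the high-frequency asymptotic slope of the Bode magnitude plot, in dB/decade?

-20 dB/decade

Each pole contributes −20 dB/decade at high frequency; each zero contributes +20 dB/decade.
Net: 1 zero(s) − 2 pole(s) → -20 dB/decade.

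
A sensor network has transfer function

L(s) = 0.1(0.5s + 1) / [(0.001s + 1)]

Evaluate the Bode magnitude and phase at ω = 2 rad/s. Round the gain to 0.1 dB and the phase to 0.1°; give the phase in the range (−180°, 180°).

-17.0 dB, 44.9°

At ω = 2 rad/s:
zero (1 + j2·0.5) = 1 + j1 → |·| ≈ 1.4142, ∠ ≈ 45.00°
pole (1 + j2·0.001) = 1 + j0.002 → |·| ≈ 1, ∠ ≈ 0.11°
|L| = 0.1 · 1.4142 / (1) ≈ 0.14142
Gain = 20 log₁₀(0.14142) ≈ -16.99 dB
∠L = (45.00°) − (0.11°) = 44.89°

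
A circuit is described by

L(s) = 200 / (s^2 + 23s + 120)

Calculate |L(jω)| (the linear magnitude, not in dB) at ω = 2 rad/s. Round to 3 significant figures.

Substitute s = j2:
Numerator: 200 = 200 + j0
Denominator: (j2)^2 + 23(j2) + 120 = 116 + j46
|N| = √(200² + 0²) ≈ 200, ∠N ≈ 0.00°
|D| = √(116² + 46²) ≈ 124.79, ∠D ≈ 21.63°
|L| = 200 / 124.79 ≈ 1.6027

1.60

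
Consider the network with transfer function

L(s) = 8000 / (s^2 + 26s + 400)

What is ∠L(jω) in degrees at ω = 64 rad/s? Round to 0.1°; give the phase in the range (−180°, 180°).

-155.8°

At s = jω = j64:
quadratic: (j64)² + 26·j64 + 400 = -3696 + j1664 → |·| ≈ 4053.3, ∠ ≈ 155.76°
∠L = 0.00° − 155.76° = -155.76°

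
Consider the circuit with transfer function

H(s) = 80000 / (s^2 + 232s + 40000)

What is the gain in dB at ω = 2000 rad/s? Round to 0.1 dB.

-34.0 dB

At s = jω = j2000:
quadratic: (j2000)² + 232·j2000 + 40000 = -3960000 + j464000 → |·| ≈ 3.9871e+06, ∠ ≈ 173.32°
|H| = 80000 / 3.9871e+06 ≈ 0.020065
Gain = 20 log₁₀(0.020065) ≈ -33.95 dB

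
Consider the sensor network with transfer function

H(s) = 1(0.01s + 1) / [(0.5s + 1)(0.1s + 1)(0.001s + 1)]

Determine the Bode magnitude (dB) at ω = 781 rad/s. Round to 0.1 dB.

-73.8 dB

At ω = 781 rad/s:
zero (1 + j781·0.01) = 1 + j7.81 → |·| ≈ 7.8738, ∠ ≈ 82.70°
pole (1 + j781·0.5) = 1 + j390.5 → |·| ≈ 390.5, ∠ ≈ 89.85°
pole (1 + j781·0.1) = 1 + j78.1 → |·| ≈ 78.106, ∠ ≈ 89.27°
pole (1 + j781·0.001) = 1 + j0.781 → |·| ≈ 1.2688, ∠ ≈ 37.99°
|H| = 1 · 7.8738 / (390.5 · 78.106 · 1.2688) ≈ 0.00020346
Gain = 20 log₁₀(0.00020346) ≈ -73.83 dB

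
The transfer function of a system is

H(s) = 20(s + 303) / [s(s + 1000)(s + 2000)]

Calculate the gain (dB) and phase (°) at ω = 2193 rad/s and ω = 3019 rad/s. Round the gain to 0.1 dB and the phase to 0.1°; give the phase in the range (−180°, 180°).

At s = jω = j2193:
zero (s+303): 303 + j2193 → |·| = √(303²+2193²) = √4901058 ≈ 2213.8, ∠ = arctan(2193/303) ≈ 82.13°
pole (s+1000): 1000 + j2193 → |·| = √(1000²+2193²) = √5809249 ≈ 2410.2, ∠ = arctan(2193/1000) ≈ 65.49°
pole (s+2000): 2000 + j2193 → |·| = √(2000²+2193²) = √8809249 ≈ 2968, ∠ = arctan(2193/2000) ≈ 47.64°
pole at origin: |s| = 2193, ∠ = 90.00° (in denominator)
|H| = 20 · 2213.8 / 1.5688e+10 ≈ 2.8223e-06
Gain = 20 log₁₀(2.8223e-06) ≈ -110.99 dB
∠H = 82.13° − 203.13° = -121.00°

At s = jω = j3019:
zero (s+303): 303 + j3019 → |·| = √(303²+3019²) = √9206170 ≈ 3034.2, ∠ = arctan(3019/303) ≈ 84.27°
pole (s+1000): 1000 + j3019 → |·| = √(1000²+3019²) = √10114361 ≈ 3180.3, ∠ = arctan(3019/1000) ≈ 71.67°
pole (s+2000): 2000 + j3019 → |·| = √(2000²+3019²) = √13114361 ≈ 3621.4, ∠ = arctan(3019/2000) ≈ 56.48°
pole at origin: |s| = 3019, ∠ = 90.00° (in denominator)
|H| = 20 · 3034.2 / 3.477e+10 ≈ 1.7453e-06
Gain = 20 log₁₀(1.7453e-06) ≈ -115.16 dB
∠H = 84.27° − 218.15° = -133.88°

ω = 2193: -111.0 dB, -121.0°; ω = 3019: -115.2 dB, -133.9°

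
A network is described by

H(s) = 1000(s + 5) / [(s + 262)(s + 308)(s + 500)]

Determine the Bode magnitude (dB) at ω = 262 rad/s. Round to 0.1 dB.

At s = jω = j262:
zero (s+5): 5 + j262 → |·| = √(5²+262²) = √68669 ≈ 262.05, ∠ = arctan(262/5) ≈ 88.91°
pole (s+262): 262 + j262 → |·| = √(262²+262²) = √137288 ≈ 370.52, ∠ = arctan(262/262) ≈ 45.00°
pole (s+308): 308 + j262 → |·| = √(308²+262²) = √163508 ≈ 404.36, ∠ = arctan(262/308) ≈ 40.39°
pole (s+500): 500 + j262 → |·| = √(500²+262²) = √318644 ≈ 564.49, ∠ = arctan(262/500) ≈ 27.65°
|H| = 1000 · 262.05 / 8.4574e+07 ≈ 0.0030985
Gain = 20 log₁₀(0.0030985) ≈ -50.18 dB

-50.2 dB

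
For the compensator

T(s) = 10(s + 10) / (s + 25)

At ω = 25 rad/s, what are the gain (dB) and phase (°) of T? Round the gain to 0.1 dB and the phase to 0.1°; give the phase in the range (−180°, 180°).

17.6 dB, 23.2°

At s = jω = j25:
zero (s+10): 10 + j25 → |·| = √(10²+25²) = √725 ≈ 26.926, ∠ = arctan(25/10) ≈ 68.20°
pole (s+25): 25 + j25 → |·| = √(25²+25²) = √1250 ≈ 35.355, ∠ = arctan(25/25) ≈ 45.00°
|T| = 10 · 26.926 / 35.355 ≈ 7.6159
Gain = 20 log₁₀(7.6159) ≈ 17.63 dB
∠T = 68.20° − 45.00° = 23.20°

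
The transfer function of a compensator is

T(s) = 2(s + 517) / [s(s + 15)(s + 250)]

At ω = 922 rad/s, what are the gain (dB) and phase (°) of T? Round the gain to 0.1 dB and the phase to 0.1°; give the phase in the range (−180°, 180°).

-111.7 dB, 166.8°

At s = jω = j922:
zero (s+517): 517 + j922 → |·| = √(517²+922²) = √1117373 ≈ 1057.1, ∠ = arctan(922/517) ≈ 60.72°
pole (s+15): 15 + j922 → |·| = √(15²+922²) = √850309 ≈ 922.12, ∠ = arctan(922/15) ≈ 89.07°
pole (s+250): 250 + j922 → |·| = √(250²+922²) = √912584 ≈ 955.29, ∠ = arctan(922/250) ≈ 74.83°
pole at origin: |s| = 922, ∠ = 90.00° (in denominator)
|T| = 2 · 1057.1 / 8.1218e+08 ≈ 2.6031e-06
Gain = 20 log₁₀(2.6031e-06) ≈ -111.69 dB
∠T = 60.72° − 253.90° = -193.18° ≡ 166.82° (principal value)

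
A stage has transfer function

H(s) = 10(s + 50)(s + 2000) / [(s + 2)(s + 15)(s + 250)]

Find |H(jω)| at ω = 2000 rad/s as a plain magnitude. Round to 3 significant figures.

At s = jω = j2000:
zero (s+50): 50 + j2000 → |·| = √(50²+2000²) = √4002500 ≈ 2000.6, ∠ = arctan(2000/50) ≈ 88.57°
zero (s+2000): 2000 + j2000 → |·| = √(2000²+2000²) = √8000000 ≈ 2828.4, ∠ = arctan(2000/2000) ≈ 45.00°
pole (s+2): 2 + j2000 → |·| = √(2²+2000²) = √4000004 ≈ 2000, ∠ = arctan(2000/2) ≈ 89.94°
pole (s+15): 15 + j2000 → |·| = √(15²+2000²) = √4000225 ≈ 2000.1, ∠ = arctan(2000/15) ≈ 89.57°
pole (s+250): 250 + j2000 → |·| = √(250²+2000²) = √4062500 ≈ 2015.6, ∠ = arctan(2000/250) ≈ 82.87°
|H| = 10 · 5.6585e+06 / 8.0628e+09 ≈ 0.007018

0.00702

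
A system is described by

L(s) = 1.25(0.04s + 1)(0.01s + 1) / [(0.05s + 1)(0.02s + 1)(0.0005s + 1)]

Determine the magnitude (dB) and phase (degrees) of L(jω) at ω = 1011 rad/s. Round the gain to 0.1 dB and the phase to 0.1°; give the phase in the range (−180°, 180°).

-7.0 dB, -29.9°

At ω = 1011 rad/s:
zero (1 + j1011·0.04) = 1 + j40.44 → |·| ≈ 40.452, ∠ ≈ 88.58°
zero (1 + j1011·0.01) = 1 + j10.11 → |·| ≈ 10.159, ∠ ≈ 84.35°
pole (1 + j1011·0.05) = 1 + j50.55 → |·| ≈ 50.56, ∠ ≈ 88.87°
pole (1 + j1011·0.02) = 1 + j20.22 → |·| ≈ 20.245, ∠ ≈ 87.17°
pole (1 + j1011·0.0005) = 1 + j0.5055 → |·| ≈ 1.1205, ∠ ≈ 26.82°
|L| = 1.25 · 40.452 · 10.159 / (50.56 · 20.245 · 1.1205) ≈ 0.44788
Gain = 20 log₁₀(0.44788) ≈ -6.98 dB
∠L = (88.58° + 84.35°) − (88.87° + 87.17° + 26.82°) = -29.93°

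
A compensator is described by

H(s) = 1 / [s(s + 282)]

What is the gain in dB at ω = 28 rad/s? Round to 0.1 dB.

At s = jω = j28:
pole (s+282): 282 + j28 → |·| = √(282²+28²) = √80308 ≈ 283.39, ∠ = arctan(28/282) ≈ 5.67°
pole at origin: |s| = 28, ∠ = 90.00° (in denominator)
|H| = 1 / 7934.9 ≈ 0.00012603
Gain = 20 log₁₀(0.00012603) ≈ -77.99 dB

-78.0 dB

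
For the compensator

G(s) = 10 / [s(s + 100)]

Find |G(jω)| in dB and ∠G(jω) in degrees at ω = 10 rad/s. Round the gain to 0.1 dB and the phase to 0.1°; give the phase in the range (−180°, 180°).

-40.0 dB, -95.7°

At s = jω = j10:
pole (s+100): 100 + j10 → |·| = √(100²+10²) = √10100 ≈ 100.5, ∠ = arctan(10/100) ≈ 5.71°
pole at origin: |s| = 10, ∠ = 90.00° (in denominator)
|G| = 10 / 1005 ≈ 0.0099502
Gain = 20 log₁₀(0.0099502) ≈ -40.04 dB
∠G = 0.00° − 95.71° = -95.71°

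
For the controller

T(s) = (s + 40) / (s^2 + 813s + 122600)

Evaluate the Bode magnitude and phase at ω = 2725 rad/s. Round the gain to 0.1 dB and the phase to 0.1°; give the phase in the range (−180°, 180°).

-68.9 dB, -74.0°

Substitute s = j2725:
Numerator: (j2725) + 40 = 40 + j2725
Denominator: (j2725)^2 + 813(j2725) + 122600 = -7303025 + j2215425
|N| = √(40² + 2725²) ≈ 2725.3, ∠N ≈ 89.16°
|D| = √(7303025² + 2215425²) ≈ 7.6317e+06, ∠D ≈ 163.12°
|T| = 2725.3 / 7.6317e+06 ≈ 0.0003571
Gain = 20 log₁₀(0.0003571) ≈ -68.94 dB
∠T = 89.16° − 163.12° = -73.96°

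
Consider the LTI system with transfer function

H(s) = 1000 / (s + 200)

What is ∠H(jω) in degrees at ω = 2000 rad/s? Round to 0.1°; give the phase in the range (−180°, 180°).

At s = jω = j2000:
pole (s+200): 200 + j2000 → |·| = √(200²+2000²) = √4040000 ≈ 2010, ∠ = arctan(2000/200) ≈ 84.29°
∠H = 0.00° − 84.29° = -84.29°

-84.3°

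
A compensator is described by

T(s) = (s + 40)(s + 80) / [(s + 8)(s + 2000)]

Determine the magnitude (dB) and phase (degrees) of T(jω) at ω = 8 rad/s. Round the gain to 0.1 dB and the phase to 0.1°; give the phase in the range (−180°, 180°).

At s = jω = j8:
zero (s+40): 40 + j8 → |·| = √(40²+8²) = √1664 ≈ 40.792, ∠ = arctan(8/40) ≈ 11.31°
zero (s+80): 80 + j8 → |·| = √(80²+8²) = √6464 ≈ 80.399, ∠ = arctan(8/80) ≈ 5.71°
pole (s+8): 8 + j8 → |·| = √(8²+8²) = √128 ≈ 11.314, ∠ = arctan(8/8) ≈ 45.00°
pole (s+2000): 2000 + j8 → |·| = √(2000²+8²) = √4000064 ≈ 2000, ∠ = arctan(8/2000) ≈ 0.23°
|T| = 1 · 3279.6 / 22628 ≈ 0.14494
Gain = 20 log₁₀(0.14494) ≈ -16.78 dB
∠T = 17.02° − 45.23° = -28.21°

-16.8 dB, -28.2°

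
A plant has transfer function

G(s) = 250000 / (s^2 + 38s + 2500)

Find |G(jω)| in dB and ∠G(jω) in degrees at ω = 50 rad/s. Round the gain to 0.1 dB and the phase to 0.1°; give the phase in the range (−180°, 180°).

42.4 dB, -90.0°

At s = jω = j50:
quadratic: (j50)² + 38·j50 + 2500 = 0 + j1900 → |·| ≈ 1900, ∠ ≈ 90.00°
|G| = 250000 / 1900 ≈ 131.58
Gain = 20 log₁₀(131.58) ≈ 42.38 dB
∠G = 0.00° − 90.00° = -90.00°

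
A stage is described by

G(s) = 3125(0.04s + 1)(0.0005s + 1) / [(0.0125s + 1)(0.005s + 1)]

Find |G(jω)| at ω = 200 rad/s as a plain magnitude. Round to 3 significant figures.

6.65e+03

At ω = 200 rad/s:
zero (1 + j200·0.04) = 1 + j8 → |·| ≈ 8.0623, ∠ ≈ 82.87°
zero (1 + j200·0.0005) = 1 + j0.1 → |·| ≈ 1.005, ∠ ≈ 5.71°
pole (1 + j200·0.0125) = 1 + j2.5 → |·| ≈ 2.6926, ∠ ≈ 68.20°
pole (1 + j200·0.005) = 1 + j1 → |·| ≈ 1.4142, ∠ ≈ 45.00°
|G| = 3125 · 8.0623 · 1.005 / (2.6926 · 1.4142) ≈ 6649.6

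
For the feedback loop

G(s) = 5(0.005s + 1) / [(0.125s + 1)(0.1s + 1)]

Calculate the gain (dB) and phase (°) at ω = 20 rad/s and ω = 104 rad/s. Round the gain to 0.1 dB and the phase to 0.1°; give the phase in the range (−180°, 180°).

At ω = 20 rad/s:
zero (1 + j20·0.005) = 1 + j0.1 → |·| ≈ 1.005, ∠ ≈ 5.71°
pole (1 + j20·0.125) = 1 + j2.5 → |·| ≈ 2.6926, ∠ ≈ 68.20°
pole (1 + j20·0.1) = 1 + j2 → |·| ≈ 2.2361, ∠ ≈ 63.43°
|G| = 5 · 1.005 / (2.6926 · 2.2361) ≈ 0.83459
Gain = 20 log₁₀(0.83459) ≈ -1.57 dB
∠G = (5.71°) − (68.20° + 63.43°) = -125.92°

At ω = 104 rad/s:
zero (1 + j104·0.005) = 1 + j0.52 → |·| ≈ 1.1271, ∠ ≈ 27.47°
pole (1 + j104·0.125) = 1 + j13 → |·| ≈ 13.038, ∠ ≈ 85.60°
pole (1 + j104·0.1) = 1 + j10.4 → |·| ≈ 10.448, ∠ ≈ 84.51°
|G| = 5 · 1.1271 / (13.038 · 10.448) ≈ 0.04137
Gain = 20 log₁₀(0.04137) ≈ -27.67 dB
∠G = (27.47°) − (85.60° + 84.51°) = -142.64°

ω = 20: -1.6 dB, -125.9°; ω = 104: -27.7 dB, -142.6°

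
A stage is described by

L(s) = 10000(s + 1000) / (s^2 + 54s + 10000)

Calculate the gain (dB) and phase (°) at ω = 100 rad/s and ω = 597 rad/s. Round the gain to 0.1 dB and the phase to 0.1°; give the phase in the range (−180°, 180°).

ω = 100: 65.4 dB, -84.3°; ω = 597: 30.5 dB, -143.8°

At s = jω = j100:
zero (s+1000): 1000 + j100 → |·| = √(1000²+100²) = √1010000 ≈ 1005, ∠ = arctan(100/1000) ≈ 5.71°
quadratic: (j100)² + 54·j100 + 10000 = 0 + j5400 → |·| ≈ 5400, ∠ ≈ 90.00°
|L| = 10000 · 1005 / 5400 ≈ 1861.1
Gain = 20 log₁₀(1861.1) ≈ 65.40 dB
∠L = 5.71° − 90.00° = -84.29°

At s = jω = j597:
zero (s+1000): 1000 + j597 → |·| = √(1000²+597²) = √1356409 ≈ 1164.6, ∠ = arctan(597/1000) ≈ 30.84°
quadratic: (j597)² + 54·j597 + 10000 = -346409 + j32238 → |·| ≈ 3.4791e+05, ∠ ≈ 174.68°
|L| = 10000 · 1164.6 / 3.4791e+05 ≈ 33.474
Gain = 20 log₁₀(33.474) ≈ 30.49 dB
∠L = 30.84° − 174.68° = -143.84°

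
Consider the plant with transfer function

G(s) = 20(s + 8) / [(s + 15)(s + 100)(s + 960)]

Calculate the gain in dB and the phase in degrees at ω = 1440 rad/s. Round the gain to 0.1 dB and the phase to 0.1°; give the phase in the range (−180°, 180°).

-101.9 dB, -142.1°

At s = jω = j1440:
zero (s+8): 8 + j1440 → |·| = √(8²+1440²) = √2073664 ≈ 1440, ∠ = arctan(1440/8) ≈ 89.68°
pole (s+15): 15 + j1440 → |·| = √(15²+1440²) = √2073825 ≈ 1440.1, ∠ = arctan(1440/15) ≈ 89.40°
pole (s+100): 100 + j1440 → |·| = √(100²+1440²) = √2083600 ≈ 1443.5, ∠ = arctan(1440/100) ≈ 86.03°
pole (s+960): 960 + j1440 → |·| = √(960²+1440²) = √2995200 ≈ 1730.7, ∠ = arctan(1440/960) ≈ 56.31°
|G| = 20 · 1440 / 3.5978e+09 ≈ 8.0049e-06
Gain = 20 log₁₀(8.0049e-06) ≈ -101.93 dB
∠G = 89.68° − 231.74° = -142.06°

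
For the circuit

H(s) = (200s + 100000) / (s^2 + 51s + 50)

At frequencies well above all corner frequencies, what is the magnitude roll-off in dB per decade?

Each pole contributes −20 dB/decade at high frequency; each zero contributes +20 dB/decade.
Net: 1 zero(s) − 2 pole(s) → -20 dB/decade.

-20 dB/decade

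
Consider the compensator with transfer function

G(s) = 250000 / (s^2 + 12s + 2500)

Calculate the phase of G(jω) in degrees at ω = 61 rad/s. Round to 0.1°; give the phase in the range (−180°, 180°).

-149.1°

At s = jω = j61:
quadratic: (j61)² + 12·j61 + 2500 = -1221 + j732 → |·| ≈ 1423.6, ∠ ≈ 149.06°
∠G = 0.00° − 149.06° = -149.06°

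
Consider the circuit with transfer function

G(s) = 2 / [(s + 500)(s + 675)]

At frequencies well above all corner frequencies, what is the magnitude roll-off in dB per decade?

-40 dB/decade

Each pole contributes −20 dB/decade at high frequency; each zero contributes +20 dB/decade.
Net: 0 zero(s) − 2 pole(s) → -40 dB/decade.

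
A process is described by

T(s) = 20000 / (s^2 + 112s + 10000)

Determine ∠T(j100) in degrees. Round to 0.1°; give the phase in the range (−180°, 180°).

At s = jω = j100:
quadratic: (j100)² + 112·j100 + 10000 = 0 + j11200 → |·| ≈ 11200, ∠ ≈ 90.00°
∠T = 0.00° − 90.00° = -90.00°

-90.0°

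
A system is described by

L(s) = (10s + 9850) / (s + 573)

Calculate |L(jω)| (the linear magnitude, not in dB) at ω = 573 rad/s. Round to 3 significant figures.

14.1

Substitute s = j573:
Numerator: 10(j573) + 9850 = 9850 + j5730
Denominator: (j573) + 573 = 573 + j573
|N| = √(9850² + 5730²) ≈ 11395, ∠N ≈ 30.19°
|D| = √(573² + 573²) ≈ 810.34, ∠D ≈ 45.00°
|L| = 11395 / 810.34 ≈ 14.062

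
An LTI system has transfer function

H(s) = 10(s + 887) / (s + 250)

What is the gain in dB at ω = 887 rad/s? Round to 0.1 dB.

22.7 dB

At s = jω = j887:
zero (s+887): 887 + j887 → |·| = √(887²+887²) = √1573538 ≈ 1254.4, ∠ = arctan(887/887) ≈ 45.00°
pole (s+250): 250 + j887 → |·| = √(250²+887²) = √849269 ≈ 921.56, ∠ = arctan(887/250) ≈ 74.26°
|H| = 10 · 1254.4 / 921.56 ≈ 13.612
Gain = 20 log₁₀(13.612) ≈ 22.68 dB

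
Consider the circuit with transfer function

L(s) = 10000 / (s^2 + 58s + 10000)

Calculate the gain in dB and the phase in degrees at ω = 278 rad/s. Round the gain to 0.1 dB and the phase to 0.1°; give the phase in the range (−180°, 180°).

-16.8 dB, -166.5°

At s = jω = j278:
quadratic: (j278)² + 58·j278 + 10000 = -67284 + j16124 → |·| ≈ 69189, ∠ ≈ 166.52°
|L| = 10000 / 69189 ≈ 0.14453
Gain = 20 log₁₀(0.14453) ≈ -16.80 dB
∠L = 0.00° − 166.52° = -166.52°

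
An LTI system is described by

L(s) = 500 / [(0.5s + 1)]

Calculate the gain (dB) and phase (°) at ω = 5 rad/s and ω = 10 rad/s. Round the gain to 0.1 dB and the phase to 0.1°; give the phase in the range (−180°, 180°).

ω = 5: 45.4 dB, -68.2°; ω = 10: 39.8 dB, -78.7°

At ω = 5 rad/s:
pole (1 + j5·0.5) = 1 + j2.5 → |·| ≈ 2.6926, ∠ ≈ 68.20°
|L| = 500 · 1 / (2.6926) ≈ 185.69
Gain = 20 log₁₀(185.69) ≈ 45.38 dB
∠L = (0°) − (68.20°) = -68.20°

At ω = 10 rad/s:
pole (1 + j10·0.5) = 1 + j5 → |·| ≈ 5.099, ∠ ≈ 78.69°
|L| = 500 · 1 / (5.099) ≈ 98.058
Gain = 20 log₁₀(98.058) ≈ 39.83 dB
∠L = (0°) − (78.69°) = -78.69°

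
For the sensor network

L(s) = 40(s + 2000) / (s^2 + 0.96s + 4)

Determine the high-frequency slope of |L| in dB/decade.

Each pole contributes −20 dB/decade at high frequency; each zero contributes +20 dB/decade.
Net: 1 zero(s) − 2 pole(s) → -20 dB/decade.

-20 dB/decade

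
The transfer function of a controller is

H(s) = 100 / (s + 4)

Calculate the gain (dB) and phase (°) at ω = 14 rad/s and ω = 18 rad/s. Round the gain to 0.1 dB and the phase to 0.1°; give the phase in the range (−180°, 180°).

Substitute s = j14:
Numerator: 100 = 100 + j0
Denominator: (j14) + 4 = 4 + j14
|N| = √(100² + 0²) ≈ 100, ∠N ≈ 0.00°
|D| = √(4² + 14²) ≈ 14.56, ∠D ≈ 74.05°
|H| = 100 / 14.56 ≈ 6.8681
Gain = 20 log₁₀(6.8681) ≈ 16.74 dB
∠H = 0.00° − 74.05° = -74.05°

Substitute s = j18:
Numerator: 100 = 100 + j0
Denominator: (j18) + 4 = 4 + j18
|N| = √(100² + 0²) ≈ 100, ∠N ≈ 0.00°
|D| = √(4² + 18²) ≈ 18.439, ∠D ≈ 77.47°
|H| = 100 / 18.439 ≈ 5.4233
Gain = 20 log₁₀(5.4233) ≈ 14.69 dB
∠H = 0.00° − 77.47° = -77.47°

ω = 14: 16.7 dB, -74.1°; ω = 18: 14.7 dB, -77.5°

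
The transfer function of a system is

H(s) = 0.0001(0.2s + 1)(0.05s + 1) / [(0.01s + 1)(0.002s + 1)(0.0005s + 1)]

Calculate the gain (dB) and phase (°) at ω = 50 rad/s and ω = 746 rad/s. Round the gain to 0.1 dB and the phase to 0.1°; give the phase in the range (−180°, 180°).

At ω = 50 rad/s:
zero (1 + j50·0.2) = 1 + j10 → |·| ≈ 10.05, ∠ ≈ 84.29°
zero (1 + j50·0.05) = 1 + j2.5 → |·| ≈ 2.6926, ∠ ≈ 68.20°
pole (1 + j50·0.01) = 1 + j0.5 → |·| ≈ 1.118, ∠ ≈ 26.57°
pole (1 + j50·0.002) = 1 + j0.1 → |·| ≈ 1.005, ∠ ≈ 5.71°
pole (1 + j50·0.0005) = 1 + j0.025 → |·| ≈ 1.0003, ∠ ≈ 1.43°
|H| = 0.0001 · 10.05 · 2.6926 / (1.118 · 1.005 · 1.0003) ≈ 0.0024077
Gain = 20 log₁₀(0.0024077) ≈ -52.37 dB
∠H = (84.29° + 68.20°) − (26.57° + 5.71° + 1.43°) = 118.78°

At ω = 746 rad/s:
zero (1 + j746·0.2) = 1 + j149.2 → |·| ≈ 149.2, ∠ ≈ 89.62°
zero (1 + j746·0.05) = 1 + j37.3 → |·| ≈ 37.313, ∠ ≈ 88.46°
pole (1 + j746·0.01) = 1 + j7.46 → |·| ≈ 7.5267, ∠ ≈ 82.37°
pole (1 + j746·0.002) = 1 + j1.492 → |·| ≈ 1.7961, ∠ ≈ 56.17°
pole (1 + j746·0.0005) = 1 + j0.373 → |·| ≈ 1.0673, ∠ ≈ 20.46°
|H| = 0.0001 · 149.2 · 37.313 / (7.5267 · 1.7961 · 1.0673) ≈ 0.038584
Gain = 20 log₁₀(0.038584) ≈ -28.27 dB
∠H = (89.62° + 88.46°) − (82.37° + 56.17° + 20.46°) = 19.08°

ω = 50: -52.4 dB, 118.8°; ω = 746: -28.3 dB, 19.1°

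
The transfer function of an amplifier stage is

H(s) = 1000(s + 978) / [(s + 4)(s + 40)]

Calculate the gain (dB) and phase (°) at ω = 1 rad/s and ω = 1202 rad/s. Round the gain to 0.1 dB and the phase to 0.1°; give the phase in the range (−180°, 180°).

ω = 1: 75.5 dB, -15.4°; ω = 1202: 0.6 dB, -127.0°

At s = jω = j1:
zero (s+978): 978 + j1 → |·| = √(978²+1²) = √956485 ≈ 978, ∠ = arctan(1/978) ≈ 0.06°
pole (s+4): 4 + j1 → |·| = √(4²+1²) = √17 ≈ 4.1231, ∠ = arctan(1/4) ≈ 14.04°
pole (s+40): 40 + j1 → |·| = √(40²+1²) = √1601 ≈ 40.012, ∠ = arctan(1/40) ≈ 1.43°
|H| = 1000 · 978 / 164.97 ≈ 5928.4
Gain = 20 log₁₀(5928.4) ≈ 75.46 dB
∠H = 0.06° − 15.47° = -15.41°

At s = jω = j1202:
zero (s+978): 978 + j1202 → |·| = √(978²+1202²) = √2401288 ≈ 1549.6, ∠ = arctan(1202/978) ≈ 50.87°
pole (s+4): 4 + j1202 → |·| = √(4²+1202²) = √1444820 ≈ 1202, ∠ = arctan(1202/4) ≈ 89.81°
pole (s+40): 40 + j1202 → |·| = √(40²+1202²) = √1446404 ≈ 1202.7, ∠ = arctan(1202/40) ≈ 88.09°
|H| = 1000 · 1549.6 / 1.4456e+06 ≈ 1.0719
Gain = 20 log₁₀(1.0719) ≈ 0.60 dB
∠H = 50.87° − 177.90° = -127.03°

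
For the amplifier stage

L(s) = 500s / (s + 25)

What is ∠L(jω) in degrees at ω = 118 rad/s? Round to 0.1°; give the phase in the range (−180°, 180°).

At s = jω = j118:
zero at origin: s = j118 → |·| = 118, ∠ = 90.00°
pole (s+25): 25 + j118 → |·| = √(25²+118²) = √14549 ≈ 120.62, ∠ = arctan(118/25) ≈ 78.04°
∠L = 90.00° − 78.04° = 11.96°

12.0°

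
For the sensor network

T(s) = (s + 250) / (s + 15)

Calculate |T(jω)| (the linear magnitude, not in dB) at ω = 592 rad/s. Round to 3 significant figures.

Substitute s = j592:
Numerator: (j592) + 250 = 250 + j592
Denominator: (j592) + 15 = 15 + j592
|N| = √(250² + 592²) ≈ 642.62, ∠N ≈ 67.11°
|D| = √(15² + 592²) ≈ 592.19, ∠D ≈ 88.55°
|T| = 642.62 / 592.19 ≈ 1.0852

1.09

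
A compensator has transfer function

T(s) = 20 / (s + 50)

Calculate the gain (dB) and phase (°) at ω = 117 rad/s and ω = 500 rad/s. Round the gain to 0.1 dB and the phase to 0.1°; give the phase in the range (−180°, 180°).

ω = 117: -16.1 dB, -66.9°; ω = 500: -28.0 dB, -84.3°

At s = jω = j117:
pole (s+50): 50 + j117 → |·| = √(50²+117²) = √16189 ≈ 127.24, ∠ = arctan(117/50) ≈ 66.86°
|T| = 20 / 127.24 ≈ 0.15718
Gain = 20 log₁₀(0.15718) ≈ -16.07 dB
∠T = 0.00° − 66.86° = -66.86°

At s = jω = j500:
pole (s+50): 50 + j500 → |·| = √(50²+500²) = √252500 ≈ 502.49, ∠ = arctan(500/50) ≈ 84.29°
|T| = 20 / 502.49 ≈ 0.039802
Gain = 20 log₁₀(0.039802) ≈ -28.00 dB
∠T = 0.00° − 84.29° = -84.29°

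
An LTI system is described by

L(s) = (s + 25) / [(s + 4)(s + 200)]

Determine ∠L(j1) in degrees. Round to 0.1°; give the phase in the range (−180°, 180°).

At s = jω = j1:
zero (s+25): 25 + j1 → |·| = √(25²+1²) = √626 ≈ 25.02, ∠ = arctan(1/25) ≈ 2.29°
pole (s+4): 4 + j1 → |·| = √(4²+1²) = √17 ≈ 4.1231, ∠ = arctan(1/4) ≈ 14.04°
pole (s+200): 200 + j1 → |·| = √(200²+1²) = √40001 ≈ 200, ∠ = arctan(1/200) ≈ 0.29°
∠L = 2.29° − 14.33° = -12.04°

-12.0°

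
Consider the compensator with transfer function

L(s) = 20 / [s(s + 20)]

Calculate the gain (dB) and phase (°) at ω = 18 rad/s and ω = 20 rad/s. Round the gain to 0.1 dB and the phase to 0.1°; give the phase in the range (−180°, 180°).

ω = 18: -27.7 dB, -132.0°; ω = 20: -29.0 dB, -135.0°

At s = jω = j18:
pole (s+20): 20 + j18 → |·| = √(20²+18²) = √724 ≈ 26.907, ∠ = arctan(18/20) ≈ 41.99°
pole at origin: |s| = 18, ∠ = 90.00° (in denominator)
|L| = 20 / 484.33 ≈ 0.041294
Gain = 20 log₁₀(0.041294) ≈ -27.68 dB
∠L = 0.00° − 131.99° = -131.99°

At s = jω = j20:
pole (s+20): 20 + j20 → |·| = √(20²+20²) = √800 ≈ 28.284, ∠ = arctan(20/20) ≈ 45.00°
pole at origin: |s| = 20, ∠ = 90.00° (in denominator)
|L| = 20 / 565.68 ≈ 0.035356
Gain = 20 log₁₀(0.035356) ≈ -29.03 dB
∠L = 0.00° − 135.00° = -135.00°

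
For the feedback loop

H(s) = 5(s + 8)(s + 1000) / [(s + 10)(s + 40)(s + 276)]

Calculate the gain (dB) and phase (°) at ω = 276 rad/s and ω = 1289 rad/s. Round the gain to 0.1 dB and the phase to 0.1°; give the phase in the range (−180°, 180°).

ω = 276: -26.4 dB, -110.9°; ω = 1289: -46.4 dB, -113.9°

At s = jω = j276:
zero (s+8): 8 + j276 → |·| = √(8²+276²) = √76240 ≈ 276.12, ∠ = arctan(276/8) ≈ 88.34°
zero (s+1000): 1000 + j276 → |·| = √(1000²+276²) = √1076176 ≈ 1037.4, ∠ = arctan(276/1000) ≈ 15.43°
pole (s+10): 10 + j276 → |·| = √(10²+276²) = √76276 ≈ 276.18, ∠ = arctan(276/10) ≈ 87.92°
pole (s+40): 40 + j276 → |·| = √(40²+276²) = √77776 ≈ 278.88, ∠ = arctan(276/40) ≈ 81.75°
pole (s+276): 276 + j276 → |·| = √(276²+276²) = √152352 ≈ 390.32, ∠ = arctan(276/276) ≈ 45.00°
|H| = 5 · 2.8645e+05 / 3.0063e+07 ≈ 0.047642
Gain = 20 log₁₀(0.047642) ≈ -26.44 dB
∠H = 103.77° − 214.67° = -110.90°

At s = jω = j1289:
zero (s+8): 8 + j1289 → |·| = √(8²+1289²) = √1661585 ≈ 1289, ∠ = arctan(1289/8) ≈ 89.64°
zero (s+1000): 1000 + j1289 → |·| = √(1000²+1289²) = √2661521 ≈ 1631.4, ∠ = arctan(1289/1000) ≈ 52.20°
pole (s+10): 10 + j1289 → |·| = √(10²+1289²) = √1661621 ≈ 1289, ∠ = arctan(1289/10) ≈ 89.56°
pole (s+40): 40 + j1289 → |·| = √(40²+1289²) = √1663121 ≈ 1289.6, ∠ = arctan(1289/40) ≈ 88.22°
pole (s+276): 276 + j1289 → |·| = √(276²+1289²) = √1737697 ≈ 1318.2, ∠ = arctan(1289/276) ≈ 77.91°
|H| = 5 · 2.1029e+06 / 2.1912e+09 ≈ 0.0047985
Gain = 20 log₁₀(0.0047985) ≈ -46.38 dB
∠H = 141.84° − 255.69° = -113.85°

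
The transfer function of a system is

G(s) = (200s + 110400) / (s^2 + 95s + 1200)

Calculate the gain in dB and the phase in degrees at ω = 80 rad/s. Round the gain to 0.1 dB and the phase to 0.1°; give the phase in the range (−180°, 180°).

21.7 dB, -116.1°

Substitute s = j80:
Numerator: 200(j80) + 110400 = 110400 + j16000
Denominator: (j80)^2 + 95(j80) + 1200 = -5200 + j7600
|N| = √(110400² + 16000²) ≈ 1.1155e+05, ∠N ≈ 8.25°
|D| = √(5200² + 7600²) ≈ 9208.7, ∠D ≈ 124.38°
|G| = 1.1155e+05 / 9208.7 ≈ 12.114
Gain = 20 log₁₀(12.114) ≈ 21.67 dB
∠G = 8.25° − 124.38° = -116.13°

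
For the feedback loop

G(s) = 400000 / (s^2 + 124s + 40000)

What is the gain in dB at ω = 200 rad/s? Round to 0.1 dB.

24.2 dB

At s = jω = j200:
quadratic: (j200)² + 124·j200 + 40000 = 0 + j24800 → |·| ≈ 24800, ∠ ≈ 90.00°
|G| = 400000 / 24800 ≈ 16.129
Gain = 20 log₁₀(16.129) ≈ 24.15 dB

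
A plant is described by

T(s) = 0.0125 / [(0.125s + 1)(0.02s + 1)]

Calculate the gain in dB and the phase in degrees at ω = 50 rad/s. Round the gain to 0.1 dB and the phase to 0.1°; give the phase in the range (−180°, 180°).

-57.1 dB, -125.9°

At ω = 50 rad/s:
pole (1 + j50·0.125) = 1 + j6.25 → |·| ≈ 6.3295, ∠ ≈ 80.91°
pole (1 + j50·0.02) = 1 + j1 → |·| ≈ 1.4142, ∠ ≈ 45.00°
|T| = 0.0125 · 1 / (6.3295 · 1.4142) ≈ 0.0013965
Gain = 20 log₁₀(0.0013965) ≈ -57.10 dB
∠T = (0°) − (80.91° + 45.00°) = -125.91°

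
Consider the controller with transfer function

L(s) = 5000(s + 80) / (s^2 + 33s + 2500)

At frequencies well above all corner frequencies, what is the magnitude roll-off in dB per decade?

-20 dB/decade

Each pole contributes −20 dB/decade at high frequency; each zero contributes +20 dB/decade.
Net: 1 zero(s) − 2 pole(s) → -20 dB/decade.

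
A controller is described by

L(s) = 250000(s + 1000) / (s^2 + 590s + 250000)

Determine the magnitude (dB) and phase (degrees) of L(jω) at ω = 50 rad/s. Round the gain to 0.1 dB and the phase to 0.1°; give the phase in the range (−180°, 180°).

At s = jω = j50:
zero (s+1000): 1000 + j50 → |·| = √(1000²+50²) = √1002500 ≈ 1001.2, ∠ = arctan(50/1000) ≈ 2.86°
quadratic: (j50)² + 590·j50 + 250000 = 247500 + j29500 → |·| ≈ 2.4925e+05, ∠ ≈ 6.80°
|L| = 250000 · 1001.2 / 2.4925e+05 ≈ 1004.2
Gain = 20 log₁₀(1004.2) ≈ 60.04 dB
∠L = 2.86° − 6.80° = -3.94°

60.0 dB, -3.9°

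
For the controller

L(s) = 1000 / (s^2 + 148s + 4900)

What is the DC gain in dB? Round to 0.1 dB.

-13.8 dB

L(0) = 1000 / 4900 ≈ 0.20408
20 log₁₀(0.20408) ≈ -13.80 dB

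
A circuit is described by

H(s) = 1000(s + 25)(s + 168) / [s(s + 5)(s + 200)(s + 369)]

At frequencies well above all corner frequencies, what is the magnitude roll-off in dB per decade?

Each pole contributes −20 dB/decade at high frequency; each zero contributes +20 dB/decade.
Net: 2 zero(s) − 4 pole(s) → -40 dB/decade.

-40 dB/decade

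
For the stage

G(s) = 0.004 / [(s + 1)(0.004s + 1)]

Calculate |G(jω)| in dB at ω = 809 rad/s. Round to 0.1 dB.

At ω = 809 rad/s:
pole (1 + j809·1) = 1 + j809 → |·| ≈ 809, ∠ ≈ 89.93°
pole (1 + j809·0.004) = 1 + j3.236 → |·| ≈ 3.387, ∠ ≈ 72.83°
|G| = 0.004 · 1 / (809 · 3.387) ≈ 1.4598e-06
Gain = 20 log₁₀(1.4598e-06) ≈ -116.71 dB

-116.7 dB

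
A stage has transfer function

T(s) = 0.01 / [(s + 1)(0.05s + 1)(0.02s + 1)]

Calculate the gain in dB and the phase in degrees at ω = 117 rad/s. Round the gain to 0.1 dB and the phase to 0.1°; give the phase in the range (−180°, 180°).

-104.9 dB, 123.3°

At ω = 117 rad/s:
pole (1 + j117·1) = 1 + j117 → |·| ≈ 117, ∠ ≈ 89.51°
pole (1 + j117·0.05) = 1 + j5.85 → |·| ≈ 5.9349, ∠ ≈ 80.30°
pole (1 + j117·0.02) = 1 + j2.34 → |·| ≈ 2.5447, ∠ ≈ 66.86°
|T| = 0.01 · 1 / (117 · 5.9349 · 2.5447) ≈ 5.6593e-06
Gain = 20 log₁₀(5.6593e-06) ≈ -104.94 dB
∠T = (0°) − (89.51° + 80.30° + 66.86°) = -236.67° ≡ 123.33° (principal value)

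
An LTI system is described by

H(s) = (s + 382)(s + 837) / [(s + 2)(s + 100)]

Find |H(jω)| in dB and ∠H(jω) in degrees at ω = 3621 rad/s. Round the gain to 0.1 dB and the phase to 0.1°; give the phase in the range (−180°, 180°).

At s = jω = j3621:
zero (s+382): 382 + j3621 → |·| = √(382²+3621²) = √13257565 ≈ 3641.1, ∠ = arctan(3621/382) ≈ 83.98°
zero (s+837): 837 + j3621 → |·| = √(837²+3621²) = √13812210 ≈ 3716.5, ∠ = arctan(3621/837) ≈ 76.98°
pole (s+2): 2 + j3621 → |·| = √(2²+3621²) = √13111645 ≈ 3621, ∠ = arctan(3621/2) ≈ 89.97°
pole (s+100): 100 + j3621 → |·| = √(100²+3621²) = √13121641 ≈ 3622.4, ∠ = arctan(3621/100) ≈ 88.42°
|H| = 1 · 1.3532e+07 / 1.3117e+07 ≈ 1.0316
Gain = 20 log₁₀(1.0316) ≈ 0.27 dB
∠H = 160.96° − 178.39° = -17.43°

0.3 dB, -17.4°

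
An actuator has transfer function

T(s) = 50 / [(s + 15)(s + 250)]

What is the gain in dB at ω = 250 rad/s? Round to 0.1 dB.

At s = jω = j250:
pole (s+15): 15 + j250 → |·| = √(15²+250²) = √62725 ≈ 250.45, ∠ = arctan(250/15) ≈ 86.57°
pole (s+250): 250 + j250 → |·| = √(250²+250²) = √125000 ≈ 353.55, ∠ = arctan(250/250) ≈ 45.00°
|T| = 50 / 88547 ≈ 0.00056467
Gain = 20 log₁₀(0.00056467) ≈ -64.96 dB

-65.0 dB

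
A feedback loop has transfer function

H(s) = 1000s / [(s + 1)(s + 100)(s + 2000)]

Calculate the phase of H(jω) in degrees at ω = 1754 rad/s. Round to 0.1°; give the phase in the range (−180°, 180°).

At s = jω = j1754:
zero at origin: s = j1754 → |·| = 1754, ∠ = 90.00°
pole (s+1): 1 + j1754 → |·| = √(1²+1754²) = √3076517 ≈ 1754, ∠ = arctan(1754/1) ≈ 89.97°
pole (s+100): 100 + j1754 → |·| = √(100²+1754²) = √3086516 ≈ 1756.8, ∠ = arctan(1754/100) ≈ 86.74°
pole (s+2000): 2000 + j1754 → |·| = √(2000²+1754²) = √7076516 ≈ 2660.2, ∠ = arctan(1754/2000) ≈ 41.25°
∠H = 90.00° − 217.96° = -127.96°

-128.0°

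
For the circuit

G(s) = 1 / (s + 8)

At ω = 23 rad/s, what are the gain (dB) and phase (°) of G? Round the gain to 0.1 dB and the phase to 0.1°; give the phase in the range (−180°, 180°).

-27.7 dB, -70.8°

Substitute s = j23:
Numerator: 1 = 1 + j0
Denominator: (j23) + 8 = 8 + j23
|N| = √(1² + 0²) ≈ 1, ∠N ≈ 0.00°
|D| = √(8² + 23²) ≈ 24.352, ∠D ≈ 70.82°
|G| = 1 / 24.352 ≈ 0.041064
Gain = 20 log₁₀(0.041064) ≈ -27.73 dB
∠G = 0.00° − 70.82° = -70.82°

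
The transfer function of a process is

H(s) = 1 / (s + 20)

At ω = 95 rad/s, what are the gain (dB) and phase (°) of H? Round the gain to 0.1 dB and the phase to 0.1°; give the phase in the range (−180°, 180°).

At s = jω = j95:
pole (s+20): 20 + j95 → |·| = √(20²+95²) = √9425 ≈ 97.082, ∠ = arctan(95/20) ≈ 78.11°
|H| = 1 / 97.082 ≈ 0.010301
Gain = 20 log₁₀(0.010301) ≈ -39.74 dB
∠H = 0.00° − 78.11° = -78.11°

-39.7 dB, -78.1°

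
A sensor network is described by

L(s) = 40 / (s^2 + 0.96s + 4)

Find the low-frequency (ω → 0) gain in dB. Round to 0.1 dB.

L(0) = 40 / 4 = 10
20 log₁₀(10) ≈ 20.00 dB

20.0 dB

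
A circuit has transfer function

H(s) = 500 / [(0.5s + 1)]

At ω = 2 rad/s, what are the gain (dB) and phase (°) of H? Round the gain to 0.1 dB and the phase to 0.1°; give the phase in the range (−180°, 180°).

51.0 dB, -45.0°

At ω = 2 rad/s:
pole (1 + j2·0.5) = 1 + j1 → |·| ≈ 1.4142, ∠ ≈ 45.00°
|H| = 500 · 1 / (1.4142) ≈ 353.56
Gain = 20 log₁₀(353.56) ≈ 50.97 dB
∠H = (0°) − (45.00°) = -45.00°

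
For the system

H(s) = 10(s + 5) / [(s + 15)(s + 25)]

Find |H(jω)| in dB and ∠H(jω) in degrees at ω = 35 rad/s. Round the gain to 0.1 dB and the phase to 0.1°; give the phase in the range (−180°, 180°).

-13.3 dB, -39.4°

At s = jω = j35:
zero (s+5): 5 + j35 → |·| = √(5²+35²) = √1250 ≈ 35.355, ∠ = arctan(35/5) ≈ 81.87°
pole (s+15): 15 + j35 → |·| = √(15²+35²) = √1450 ≈ 38.079, ∠ = arctan(35/15) ≈ 66.80°
pole (s+25): 25 + j35 → |·| = √(25²+35²) = √1850 ≈ 43.012, ∠ = arctan(35/25) ≈ 54.46°
|H| = 10 · 35.355 / 1637.9 ≈ 0.21586
Gain = 20 log₁₀(0.21586) ≈ -13.32 dB
∠H = 81.87° − 121.26° = -39.39°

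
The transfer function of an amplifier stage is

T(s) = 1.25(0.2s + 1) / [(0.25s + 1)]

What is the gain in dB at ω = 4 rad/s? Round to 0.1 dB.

At ω = 4 rad/s:
zero (1 + j4·0.2) = 1 + j0.8 → |·| ≈ 1.2806, ∠ ≈ 38.66°
pole (1 + j4·0.25) = 1 + j1 → |·| ≈ 1.4142, ∠ ≈ 45.00°
|T| = 1.25 · 1.2806 / (1.4142) ≈ 1.1319
Gain = 20 log₁₀(1.1319) ≈ 1.08 dB

1.1 dB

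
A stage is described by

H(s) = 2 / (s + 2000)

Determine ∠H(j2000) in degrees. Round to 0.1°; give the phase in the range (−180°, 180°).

-45.0°

Substitute s = j2000:
Numerator: 2 = 2 + j0
Denominator: (j2000) + 2000 = 2000 + j2000
|N| = √(2² + 0²) ≈ 2, ∠N ≈ 0.00°
|D| = √(2000² + 2000²) ≈ 2828.4, ∠D ≈ 45.00°
∠H = 0.00° − 45.00° = -45.00°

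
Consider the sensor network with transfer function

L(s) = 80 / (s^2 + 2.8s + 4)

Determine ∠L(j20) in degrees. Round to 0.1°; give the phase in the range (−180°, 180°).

At s = jω = j20:
quadratic: (j20)² + 2.8·j20 + 4 = -396 + j56 → |·| ≈ 399.94, ∠ ≈ 171.95°
∠L = 0.00° − 171.95° = -171.95°

-172.0°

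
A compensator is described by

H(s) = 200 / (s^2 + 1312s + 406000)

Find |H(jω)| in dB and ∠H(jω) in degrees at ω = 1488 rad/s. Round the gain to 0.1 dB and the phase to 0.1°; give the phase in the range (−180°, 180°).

Substitute s = j1488:
Numerator: 200 = 200 + j0
Denominator: (j1488)^2 + 1312(j1488) + 406000 = -1808144 + j1952256
|N| = √(200² + 0²) ≈ 200, ∠N ≈ 0.00°
|D| = √(1808144² + 1952256²) ≈ 2.661e+06, ∠D ≈ 132.81°
|H| = 200 / 2.661e+06 ≈ 7.516e-05
Gain = 20 log₁₀(7.516e-05) ≈ -82.48 dB
∠H = 0.00° − 132.81° = -132.81°

-82.5 dB, -132.8°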